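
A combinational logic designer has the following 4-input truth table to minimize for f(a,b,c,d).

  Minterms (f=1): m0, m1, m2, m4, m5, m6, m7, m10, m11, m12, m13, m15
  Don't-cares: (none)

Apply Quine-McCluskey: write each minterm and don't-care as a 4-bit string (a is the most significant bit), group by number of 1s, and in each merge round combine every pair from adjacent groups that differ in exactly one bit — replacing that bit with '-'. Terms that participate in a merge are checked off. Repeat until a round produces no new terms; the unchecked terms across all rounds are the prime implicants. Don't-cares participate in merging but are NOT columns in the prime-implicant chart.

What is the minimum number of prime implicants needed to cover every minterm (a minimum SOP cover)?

Round 0: 0000✓ 0001✓ 0010✓ 0100✓ 0101✓ 0110✓ 0111✓ 1010✓ 1011✓ 1100✓ 1101✓ 1111✓
Round 1: -010 -100✓ -101✓ -111✓ 0-00✓ 0-01✓ 0-10✓ 00-0✓ 000-✓ 01-0✓ 01-1✓ 010-✓ 011-✓ 1-11 101- 11-1✓ 110-✓
Round 2: -1-1 -10- 0--0 0-0- 01--
PIs = {-010, -1-1, -10-, 0--0, 0-0-, 01--, 1-11, 101-}
Coverage chart:
  m0: 0--0,0-0-
  m1: 0-0- ←essential
  m2: -010,0--0
  m4: -10-,0--0,0-0-,01--
  m5: -1-1,-10-,0-0-,01--
  m6: 0--0,01--
  m7: -1-1,01--
  m10: -010,101-
  m11: 1-11,101-
  m12: -10- ←essential
  m13: -1-1,-10-
  m15: -1-1,1-11
Essential: -10-, 0-0-
Petrick residual → -010, 01--, 1-11
Min cover (5 terms): b'cd' + bc' + a'c' + a'b + acd

5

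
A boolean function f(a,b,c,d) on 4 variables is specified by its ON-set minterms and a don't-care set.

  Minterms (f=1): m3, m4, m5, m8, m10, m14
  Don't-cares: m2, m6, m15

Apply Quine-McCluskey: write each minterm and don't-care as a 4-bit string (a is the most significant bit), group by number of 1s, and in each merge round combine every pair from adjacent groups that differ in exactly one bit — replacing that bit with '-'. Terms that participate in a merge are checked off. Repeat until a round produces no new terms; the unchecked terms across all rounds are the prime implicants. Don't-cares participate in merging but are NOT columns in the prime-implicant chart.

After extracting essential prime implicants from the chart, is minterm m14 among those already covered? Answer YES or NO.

Round 0: 0010✓ 0011✓ 0100✓ 0101✓ 0110✓ 1000✓ 1010✓ 1110✓ 1111✓
Round 1: -010✓ -110✓ 0-10✓ 001- 01-0 010- 1-10✓ 10-0 111-
Round 2: --10
PIs = {--10, 001-, 01-0, 010-, 10-0, 111-}
Coverage chart:
  m3: 001- ←essential
  m4: 01-0,010-
  m5: 010- ←essential
  m8: 10-0 ←essential
  m10: --10,10-0
  m14: --10,111-
Essential: 001-, 010-, 10-0

NO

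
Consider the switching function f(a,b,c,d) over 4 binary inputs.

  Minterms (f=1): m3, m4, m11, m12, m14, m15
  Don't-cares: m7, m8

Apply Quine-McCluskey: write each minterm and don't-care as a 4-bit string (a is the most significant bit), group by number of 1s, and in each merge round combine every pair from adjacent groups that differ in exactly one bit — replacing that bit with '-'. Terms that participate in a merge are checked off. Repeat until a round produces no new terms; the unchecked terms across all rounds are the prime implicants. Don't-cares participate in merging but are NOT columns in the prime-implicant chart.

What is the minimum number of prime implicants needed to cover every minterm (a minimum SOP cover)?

[col 0] 0011*, 0100*, 0111*, 1000*, 1011*, 1100*, 1110*, 1111*
[col 1] -011*, -100, -111*, 0-11*, 1-00, 1-11*, 11-0, 111-
[col 2] --11
Prime implicants: --11, -100, 1-00, 11-0, 111-
PI chart (minterm → PIs covering it):
  3 | --11  (sole → essential)
  4 | -100  (sole → essential)
  11 | --11  (sole → essential)
  12 | -100,1-00,11-0
  14 | 11-0,111-
  15 | --11,111-
Essential prime implicants: --11, -100
Petrick residual → 11-0
Minimum SOP uses 3 PIs: cd + bc'd' + abd'

3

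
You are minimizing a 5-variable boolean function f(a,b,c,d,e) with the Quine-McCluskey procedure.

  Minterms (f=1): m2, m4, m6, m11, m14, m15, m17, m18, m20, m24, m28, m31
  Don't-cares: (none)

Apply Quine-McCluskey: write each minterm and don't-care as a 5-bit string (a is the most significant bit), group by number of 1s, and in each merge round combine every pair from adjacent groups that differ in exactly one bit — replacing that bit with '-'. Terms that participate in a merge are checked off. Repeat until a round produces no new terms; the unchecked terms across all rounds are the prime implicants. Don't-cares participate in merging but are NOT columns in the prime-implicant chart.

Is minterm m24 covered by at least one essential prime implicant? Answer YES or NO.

size-2^0 implicants → 00010(✓)  00100(✓)  00110(✓)  01011(✓)  01110(✓)  01111(✓)  10001  10010(✓)  10100(✓)  11000(✓)  11100(✓)  11111(✓)
size-2^1 implicants → -0010  -0100  -1111  0-110  00-10  001-0  01-11  0111-  1-100  11-00
Unchecked terms (primes): -0010, -0100, -1111, 0-110, 00-10, 001-0, 01-11, 0111-, 1-100, 10001, 11-00
Minterm coverage:
  m2 ⊆ -0010,00-10
  m4 ⊆ -0100,001-0
  m6 ⊆ 0-110,00-10,001-0
  m11 ⊆ 01-11 [E]
  m14 ⊆ 0-110,0111-
  m15 ⊆ -1111,01-11,0111-
  m17 ⊆ 10001 [E]
  m18 ⊆ -0010 [E]
  m20 ⊆ -0100,1-100
  m24 ⊆ 11-00 [E]
  m28 ⊆ 1-100,11-00
  m31 ⊆ -1111 [E]
E = {-0010, -1111, 01-11, 10001, 11-00}

YES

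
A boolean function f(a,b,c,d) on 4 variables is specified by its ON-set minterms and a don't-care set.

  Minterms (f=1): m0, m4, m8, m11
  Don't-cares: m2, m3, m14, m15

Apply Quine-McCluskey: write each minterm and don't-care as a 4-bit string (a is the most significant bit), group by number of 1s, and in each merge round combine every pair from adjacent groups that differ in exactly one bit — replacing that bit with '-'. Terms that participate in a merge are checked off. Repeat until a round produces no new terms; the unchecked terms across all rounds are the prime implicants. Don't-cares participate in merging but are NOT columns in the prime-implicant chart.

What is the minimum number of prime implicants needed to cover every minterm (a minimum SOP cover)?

Round 0: 0000✓ 0010✓ 0011✓ 0100✓ 1000✓ 1011✓ 1110✓ 1111✓
Round 1: -000 -011 0-00 00-0 001- 1-11 111-
PIs = {-000, -011, 0-00, 00-0, 001-, 1-11, 111-}
Coverage chart:
  m0: -000,0-00,00-0
  m4: 0-00 ←essential
  m8: -000 ←essential
  m11: -011,1-11
Essential: -000, 0-00
Petrick residual → -011
Min cover (3 terms): b'c'd' + b'cd + a'c'd'

3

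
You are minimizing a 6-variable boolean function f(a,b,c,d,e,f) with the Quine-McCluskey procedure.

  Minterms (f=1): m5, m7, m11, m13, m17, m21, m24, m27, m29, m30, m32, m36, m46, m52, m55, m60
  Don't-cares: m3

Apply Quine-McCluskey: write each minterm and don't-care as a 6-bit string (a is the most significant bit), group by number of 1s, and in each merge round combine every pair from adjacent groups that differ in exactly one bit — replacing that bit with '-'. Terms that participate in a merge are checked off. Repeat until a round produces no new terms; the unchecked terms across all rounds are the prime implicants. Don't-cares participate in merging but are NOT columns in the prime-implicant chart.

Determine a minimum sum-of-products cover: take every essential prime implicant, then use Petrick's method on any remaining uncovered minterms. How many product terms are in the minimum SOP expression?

10

size-2^0 implicants → 000011(✓)  000101(✓)  000111(✓)  001011(✓)  001101(✓)  010001(✓)  010101(✓)  011000  011011(✓)  011101(✓)  011110  100000(✓)  100100(✓)  101110  110100(✓)  110111  111100(✓)
size-2^1 implicants → 0-0101(✓)  0-1011  0-1101(✓)  00-011  00-101(✓)  000-11  0001-1  01-101(✓)  010-01  1-0100  100-00  11-100
size-2^2 implicants → 0--101
Unchecked terms (primes): 0--101, 0-1011, 00-011, 000-11, 0001-1, 010-01, 011000, 011110, 1-0100, 100-00, 101110, 11-100, 110111
Minterm coverage:
  m5 ⊆ 0--101,0001-1
  m7 ⊆ 000-11,0001-1
  m11 ⊆ 0-1011,00-011
  m13 ⊆ 0--101 [E]
  m17 ⊆ 010-01 [E]
  m21 ⊆ 0--101,010-01
  m24 ⊆ 011000 [E]
  m27 ⊆ 0-1011 [E]
  m29 ⊆ 0--101 [E]
  m30 ⊆ 011110 [E]
  m32 ⊆ 100-00 [E]
  m36 ⊆ 1-0100,100-00
  m46 ⊆ 101110 [E]
  m52 ⊆ 1-0100,11-100
  m55 ⊆ 110111 [E]
  m60 ⊆ 11-100 [E]
E = {0--101, 0-1011, 010-01, 011000, 011110, 100-00, 101110, 11-100, 110111}
Petrick residual → 000-11
Cover = a'de'f + a'cd'ef + a'b'c'ef + a'bc'e'f + a'bcd'e'f' + a'bcdef' + ab'c'e'f' + ab'cdef' + abde'f' + abc'def  |cover|=10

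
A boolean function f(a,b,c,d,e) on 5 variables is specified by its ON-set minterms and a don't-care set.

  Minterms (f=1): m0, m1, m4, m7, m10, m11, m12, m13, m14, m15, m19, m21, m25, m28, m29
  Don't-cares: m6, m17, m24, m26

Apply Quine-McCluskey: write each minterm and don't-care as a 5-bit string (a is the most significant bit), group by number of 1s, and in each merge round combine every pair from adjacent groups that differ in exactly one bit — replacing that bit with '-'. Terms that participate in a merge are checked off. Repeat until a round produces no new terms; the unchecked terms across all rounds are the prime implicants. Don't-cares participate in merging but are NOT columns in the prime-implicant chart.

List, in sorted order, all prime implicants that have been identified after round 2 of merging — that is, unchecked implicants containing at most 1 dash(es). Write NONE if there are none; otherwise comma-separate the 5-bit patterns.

Round 0: 00000✓ 00001✓ 00100✓ 00110✓ 00111✓ 01010✓ 01011✓ 01100✓ 01101✓ 01110✓ 01111✓ 10001✓ 10011✓ 10101✓ 11000✓ 11001✓ 11010✓ 11100✓ 11101✓
Round 1: -0001 -1010 -1100✓ -1101✓ 0-100✓ 0-110✓ 0-111✓ 00-00 0000- 001-0✓ 0011-✓ 01-10✓ 01-11✓ 0101-✓ 011-0✓ 011-1✓ 0110-✓ 0111-✓ 1-001✓ 1-101✓ 10-01✓ 100-1 11-00✓ 11-01✓ 110-0 1100-✓ 1110-✓
Round 2: -110- 0-1-0 0-11- 01-1- 011-- 1--01 11-0-
PIs = {-0001, -1010, -110-, 0-1-0, 0-11-, 00-00, 0000-, 01-1-, 011--, 1--01, 100-1, 11-0-, 110-0}

-0001, -1010, 00-00, 0000-, 100-1, 110-0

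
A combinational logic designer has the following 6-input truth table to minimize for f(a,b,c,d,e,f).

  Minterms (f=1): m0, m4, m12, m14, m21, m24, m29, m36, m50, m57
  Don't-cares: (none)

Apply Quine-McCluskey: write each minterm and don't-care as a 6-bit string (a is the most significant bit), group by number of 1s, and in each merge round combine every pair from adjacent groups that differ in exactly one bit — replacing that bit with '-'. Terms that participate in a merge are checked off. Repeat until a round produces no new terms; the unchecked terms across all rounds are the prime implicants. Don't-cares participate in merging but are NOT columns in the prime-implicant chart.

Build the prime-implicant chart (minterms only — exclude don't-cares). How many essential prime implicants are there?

7

Round 0: 000000✓ 000100✓ 001100✓ 001110✓ 010101✓ 011000 011101✓ 100100✓ 110010 111001
Round 1: -00100 00-100 000-00 0011-0 01-101
PIs = {-00100, 00-100, 000-00, 0011-0, 01-101, 011000, 110010, 111001}
Coverage chart:
  m0: 000-00 ←essential
  m4: -00100,00-100,000-00
  m12: 00-100,0011-0
  m14: 0011-0 ←essential
  m21: 01-101 ←essential
  m24: 011000 ←essential
  m29: 01-101 ←essential
  m36: -00100 ←essential
  m50: 110010 ←essential
  m57: 111001 ←essential
Essential: -00100, 000-00, 0011-0, 01-101, 011000, 110010, 111001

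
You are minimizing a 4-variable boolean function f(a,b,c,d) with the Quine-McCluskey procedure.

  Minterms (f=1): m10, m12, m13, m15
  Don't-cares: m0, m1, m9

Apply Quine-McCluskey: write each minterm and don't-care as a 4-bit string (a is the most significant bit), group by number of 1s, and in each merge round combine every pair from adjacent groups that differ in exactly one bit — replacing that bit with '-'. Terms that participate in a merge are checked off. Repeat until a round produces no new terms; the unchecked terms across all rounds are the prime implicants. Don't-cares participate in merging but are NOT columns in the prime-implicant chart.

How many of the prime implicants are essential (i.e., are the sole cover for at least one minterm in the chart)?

3

Round 0: 0000✓ 0001✓ 1001✓ 1010 1100✓ 1101✓ 1111✓
Round 1: -001 000- 1-01 11-1 110-
PIs = {-001, 000-, 1-01, 1010, 11-1, 110-}
Coverage chart:
  m10: 1010 ←essential
  m12: 110- ←essential
  m13: 1-01,11-1,110-
  m15: 11-1 ←essential
Essential: 1010, 11-1, 110-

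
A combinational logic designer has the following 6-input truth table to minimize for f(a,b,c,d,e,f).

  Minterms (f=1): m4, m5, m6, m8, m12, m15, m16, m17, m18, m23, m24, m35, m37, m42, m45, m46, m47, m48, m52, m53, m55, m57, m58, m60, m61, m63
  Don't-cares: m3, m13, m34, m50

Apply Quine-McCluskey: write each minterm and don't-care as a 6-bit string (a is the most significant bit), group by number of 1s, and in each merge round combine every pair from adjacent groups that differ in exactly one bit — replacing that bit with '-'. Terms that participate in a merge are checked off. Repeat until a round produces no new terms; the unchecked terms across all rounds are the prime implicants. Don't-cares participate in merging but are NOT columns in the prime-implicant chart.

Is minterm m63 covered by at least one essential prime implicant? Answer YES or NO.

NO

[col 0] 000011*, 000100*, 000101*, 000110*, 001000*, 001100*, 001101*, 001111*, 010000*, 010001*, 010010*, 010111*, 011000*, 100010*, 100011*, 100101*, 101010*, 101101*, 101110*, 101111*, 110000*, 110010*, 110100*, 110101*, 110111*, 111001*, 111010*, 111100*, 111101*, 111111*
[col 1] -00011, -00101*, -01101*, -01111*, -10000*, -10010*, -10111, 0-1000, 00-100*, 00-101*, 0001-0, 00010-*, 001-00, 0011-1*, 00110-*, 01-000, 0100-0*, 01000-, 1-0010*, 1-0101*, 1-1010*, 1-1101*, 1-1111*, 10-010*, 10-101*, 10001-, 101-10, 1011-1*, 10111-, 11-010*, 11-100*, 11-101*, 11-111*, 110-00, 1100-0*, 1101-1*, 11010-*, 111-01, 1111-1*, 11110-*
[col 2] -0-101, -011-1, -100-0, 00-10-, 1--010, 1--101, 1-11-1, 11-1-1, 11-10-
Prime implicants: -0-101, -00011, -011-1, -100-0, -10111, 0-1000, 00-10-, 0001-0, 001-00, 01-000, 01000-, 1--010, 1--101, 1-11-1, 10001-, 101-10, 10111-, 11-1-1, 11-10-, 110-00, 111-01
PI chart (minterm → PIs covering it):
  4 | 00-10-,0001-0
  5 | -0-101,00-10-
  6 | 0001-0  (sole → essential)
  8 | 0-1000,001-00
  12 | 00-10-,001-00
  15 | -011-1  (sole → essential)
  16 | -100-0,01-000,01000-
  17 | 01000-  (sole → essential)
  18 | -100-0  (sole → essential)
  23 | -10111  (sole → essential)
  24 | 0-1000,01-000
  35 | -00011,10001-
  37 | -0-101,1--101
  42 | 1--010,101-10
  45 | -0-101,-011-1,1--101,1-11-1
  46 | 101-10,10111-
  47 | -011-1,1-11-1,10111-
  48 | -100-0,110-00
  52 | 11-10-,110-00
  53 | 1--101,11-1-1,11-10-
  55 | -10111,11-1-1
  57 | 111-01  (sole → essential)
  58 | 1--010  (sole → essential)
  60 | 11-10-  (sole → essential)
  61 | 1--101,1-11-1,11-1-1,11-10-,111-01
  63 | 1-11-1,11-1-1
Essential prime implicants: -011-1, -100-0, -10111, 0001-0, 01000-, 1--010, 11-10-, 111-01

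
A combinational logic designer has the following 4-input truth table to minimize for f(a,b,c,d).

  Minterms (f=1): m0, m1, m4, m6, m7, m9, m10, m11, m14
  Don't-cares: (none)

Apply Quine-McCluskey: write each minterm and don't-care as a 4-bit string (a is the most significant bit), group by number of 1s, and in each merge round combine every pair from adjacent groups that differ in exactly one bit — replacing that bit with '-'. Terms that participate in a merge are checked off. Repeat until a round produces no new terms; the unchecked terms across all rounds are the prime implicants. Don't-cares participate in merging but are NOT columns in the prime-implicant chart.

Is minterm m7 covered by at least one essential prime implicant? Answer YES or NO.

Round 0: 0000✓ 0001✓ 0100✓ 0110✓ 0111✓ 1001✓ 1010✓ 1011✓ 1110✓
Round 1: -001 -110 0-00 000- 01-0 011- 1-10 10-1 101-
PIs = {-001, -110, 0-00, 000-, 01-0, 011-, 1-10, 10-1, 101-}
Coverage chart:
  m0: 0-00,000-
  m1: -001,000-
  m4: 0-00,01-0
  m6: -110,01-0,011-
  m7: 011- ←essential
  m9: -001,10-1
  m10: 1-10,101-
  m11: 10-1,101-
  m14: -110,1-10
Essential: 011-

YES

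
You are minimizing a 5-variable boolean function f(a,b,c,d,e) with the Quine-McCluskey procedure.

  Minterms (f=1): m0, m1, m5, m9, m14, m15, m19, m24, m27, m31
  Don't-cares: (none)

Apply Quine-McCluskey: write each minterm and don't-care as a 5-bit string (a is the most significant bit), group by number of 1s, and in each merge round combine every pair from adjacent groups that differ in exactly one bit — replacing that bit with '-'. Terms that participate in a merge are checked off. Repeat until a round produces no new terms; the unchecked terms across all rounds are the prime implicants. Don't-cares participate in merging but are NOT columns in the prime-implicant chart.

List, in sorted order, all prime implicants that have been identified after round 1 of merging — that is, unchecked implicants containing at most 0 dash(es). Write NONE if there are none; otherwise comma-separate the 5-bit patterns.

size-2^0 implicants → 00000(✓)  00001(✓)  00101(✓)  01001(✓)  01110(✓)  01111(✓)  10011(✓)  11000  11011(✓)  11111(✓)
size-2^1 implicants → -1111  0-001  00-01  0000-  0111-  1-011  11-11
Unchecked terms (primes): -1111, 0-001, 00-01, 0000-, 0111-, 1-011, 11-11, 11000

11000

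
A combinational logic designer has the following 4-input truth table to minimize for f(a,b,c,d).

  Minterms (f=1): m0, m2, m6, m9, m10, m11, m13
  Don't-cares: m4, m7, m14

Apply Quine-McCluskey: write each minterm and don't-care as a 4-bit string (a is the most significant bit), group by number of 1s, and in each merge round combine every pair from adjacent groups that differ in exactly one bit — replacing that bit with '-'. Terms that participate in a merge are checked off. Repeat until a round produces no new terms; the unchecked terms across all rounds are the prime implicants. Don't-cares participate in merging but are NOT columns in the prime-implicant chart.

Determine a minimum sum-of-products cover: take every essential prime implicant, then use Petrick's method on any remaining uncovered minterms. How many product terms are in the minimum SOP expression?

3

[col 0] 0000*, 0010*, 0100*, 0110*, 0111*, 1001*, 1010*, 1011*, 1101*, 1110*
[col 1] -010*, -110*, 0-00*, 0-10*, 00-0*, 01-0*, 011-, 1-01, 1-10*, 10-1, 101-
[col 2] --10, 0--0
Prime implicants: --10, 0--0, 011-, 1-01, 10-1, 101-
PI chart (minterm → PIs covering it):
  0 | 0--0  (sole → essential)
  2 | --10,0--0
  6 | --10,0--0,011-
  9 | 1-01,10-1
  10 | --10,101-
  11 | 10-1,101-
  13 | 1-01  (sole → essential)
Essential prime implicants: 0--0, 1-01
Petrick residual → 101-
Minimum SOP uses 3 PIs: a'd' + ac'd + ab'c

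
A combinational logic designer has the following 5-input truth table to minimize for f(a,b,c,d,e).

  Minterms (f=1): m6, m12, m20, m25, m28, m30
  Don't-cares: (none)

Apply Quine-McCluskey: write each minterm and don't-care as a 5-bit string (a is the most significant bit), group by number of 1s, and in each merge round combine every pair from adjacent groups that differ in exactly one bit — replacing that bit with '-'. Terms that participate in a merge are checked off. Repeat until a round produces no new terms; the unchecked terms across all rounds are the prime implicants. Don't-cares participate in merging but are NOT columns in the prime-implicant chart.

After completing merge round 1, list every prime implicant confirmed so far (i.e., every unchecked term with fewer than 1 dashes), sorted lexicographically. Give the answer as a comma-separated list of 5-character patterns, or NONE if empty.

Round 0: 00110 01100✓ 10100✓ 11001 11100✓ 11110✓
Round 1: -1100 1-100 111-0
PIs = {-1100, 00110, 1-100, 11001, 111-0}

00110, 11001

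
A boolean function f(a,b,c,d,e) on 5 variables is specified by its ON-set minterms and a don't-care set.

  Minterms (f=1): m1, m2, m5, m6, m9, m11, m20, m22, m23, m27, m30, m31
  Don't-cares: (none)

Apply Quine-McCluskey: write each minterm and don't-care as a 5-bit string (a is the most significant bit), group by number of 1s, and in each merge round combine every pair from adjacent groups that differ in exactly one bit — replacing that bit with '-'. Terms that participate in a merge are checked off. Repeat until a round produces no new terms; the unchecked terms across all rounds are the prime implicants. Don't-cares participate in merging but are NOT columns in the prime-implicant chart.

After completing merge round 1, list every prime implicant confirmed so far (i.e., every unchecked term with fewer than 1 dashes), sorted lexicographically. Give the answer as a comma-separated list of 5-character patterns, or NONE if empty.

[col 0] 00001*, 00010*, 00101*, 00110*, 01001*, 01011*, 10100*, 10110*, 10111*, 11011*, 11110*, 11111*
[col 1] -0110, -1011, 0-001, 00-01, 00-10, 010-1, 1-110*, 1-111*, 101-0, 1011-*, 11-11, 1111-*
[col 2] 1-11-
Prime implicants: -0110, -1011, 0-001, 00-01, 00-10, 010-1, 1-11-, 101-0, 11-11

NONE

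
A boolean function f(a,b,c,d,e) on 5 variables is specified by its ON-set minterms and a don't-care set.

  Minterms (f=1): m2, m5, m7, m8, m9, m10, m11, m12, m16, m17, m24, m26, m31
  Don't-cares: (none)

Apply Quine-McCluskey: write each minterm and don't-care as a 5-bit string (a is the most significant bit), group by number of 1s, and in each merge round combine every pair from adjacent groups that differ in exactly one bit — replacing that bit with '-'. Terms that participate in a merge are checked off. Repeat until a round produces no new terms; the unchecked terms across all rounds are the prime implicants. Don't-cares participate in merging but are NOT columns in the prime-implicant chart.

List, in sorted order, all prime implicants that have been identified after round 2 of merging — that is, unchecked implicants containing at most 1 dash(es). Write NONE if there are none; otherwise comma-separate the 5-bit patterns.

0-010, 001-1, 01-00, 1-000, 1000-, 11111

size-2^0 implicants → 00010(✓)  00101(✓)  00111(✓)  01000(✓)  01001(✓)  01010(✓)  01011(✓)  01100(✓)  10000(✓)  10001(✓)  11000(✓)  11010(✓)  11111
size-2^1 implicants → -1000(✓)  -1010(✓)  0-010  001-1  01-00  010-0(✓)  010-1(✓)  0100-(✓)  0101-(✓)  1-000  1000-  110-0(✓)
size-2^2 implicants → -10-0  010--
Unchecked terms (primes): -10-0, 0-010, 001-1, 01-00, 010--, 1-000, 1000-, 11111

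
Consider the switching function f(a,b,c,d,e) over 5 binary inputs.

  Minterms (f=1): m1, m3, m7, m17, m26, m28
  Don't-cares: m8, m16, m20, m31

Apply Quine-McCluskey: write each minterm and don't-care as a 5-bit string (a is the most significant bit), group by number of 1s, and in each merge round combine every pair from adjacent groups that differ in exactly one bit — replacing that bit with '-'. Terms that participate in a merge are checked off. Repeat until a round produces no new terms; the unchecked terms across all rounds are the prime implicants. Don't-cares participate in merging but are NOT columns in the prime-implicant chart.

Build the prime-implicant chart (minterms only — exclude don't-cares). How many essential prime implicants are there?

3

size-2^0 implicants → 00001(✓)  00011(✓)  00111(✓)  01000  10000(✓)  10001(✓)  10100(✓)  11010  11100(✓)  11111
size-2^1 implicants → -0001  00-11  000-1  1-100  10-00  1000-
Unchecked terms (primes): -0001, 00-11, 000-1, 01000, 1-100, 10-00, 1000-, 11010, 11111
Minterm coverage:
  m1 ⊆ -0001,000-1
  m3 ⊆ 00-11,000-1
  m7 ⊆ 00-11 [E]
  m17 ⊆ -0001,1000-
  m26 ⊆ 11010 [E]
  m28 ⊆ 1-100 [E]
E = {00-11, 1-100, 11010}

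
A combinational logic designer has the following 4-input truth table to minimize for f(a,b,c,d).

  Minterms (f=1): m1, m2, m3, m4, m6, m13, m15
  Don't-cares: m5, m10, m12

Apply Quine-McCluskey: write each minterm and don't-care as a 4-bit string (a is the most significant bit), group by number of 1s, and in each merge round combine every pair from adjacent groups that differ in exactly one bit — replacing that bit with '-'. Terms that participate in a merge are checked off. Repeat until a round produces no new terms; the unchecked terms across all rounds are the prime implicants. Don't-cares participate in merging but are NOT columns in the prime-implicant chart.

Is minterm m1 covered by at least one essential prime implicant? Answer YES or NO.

NO

Round 0: 0001✓ 0010✓ 0011✓ 0100✓ 0101✓ 0110✓ 1010✓ 1100✓ 1101✓ 1111✓
Round 1: -010 -100✓ -101✓ 0-01 0-10 00-1 001- 01-0 010-✓ 11-1 110-✓
Round 2: -10-
PIs = {-010, -10-, 0-01, 0-10, 00-1, 001-, 01-0, 11-1}
Coverage chart:
  m1: 0-01,00-1
  m2: -010,0-10,001-
  m3: 00-1,001-
  m4: -10-,01-0
  m6: 0-10,01-0
  m13: -10-,11-1
  m15: 11-1 ←essential
Essential: 11-1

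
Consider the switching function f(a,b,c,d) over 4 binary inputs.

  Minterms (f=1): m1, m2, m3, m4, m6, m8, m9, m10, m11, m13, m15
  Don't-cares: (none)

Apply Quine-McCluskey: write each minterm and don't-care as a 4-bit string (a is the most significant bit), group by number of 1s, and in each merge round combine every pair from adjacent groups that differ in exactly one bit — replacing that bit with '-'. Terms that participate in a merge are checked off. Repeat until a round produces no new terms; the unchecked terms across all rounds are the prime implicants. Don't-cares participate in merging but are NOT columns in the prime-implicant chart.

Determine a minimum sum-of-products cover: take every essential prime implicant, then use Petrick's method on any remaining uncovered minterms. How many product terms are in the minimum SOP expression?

5

Round 0: 0001✓ 0010✓ 0011✓ 0100✓ 0110✓ 1000✓ 1001✓ 1010✓ 1011✓ 1101✓ 1111✓
Round 1: -001✓ -010✓ -011✓ 0-10 00-1✓ 001-✓ 01-0 1-01✓ 1-11✓ 10-0✓ 10-1✓ 100-✓ 101-✓ 11-1✓
Round 2: -0-1 -01- 1--1 10--
PIs = {-0-1, -01-, 0-10, 01-0, 1--1, 10--}
Coverage chart:
  m1: -0-1 ←essential
  m2: -01-,0-10
  m3: -0-1,-01-
  m4: 01-0 ←essential
  m6: 0-10,01-0
  m8: 10-- ←essential
  m9: -0-1,1--1,10--
  m10: -01-,10--
  m11: -0-1,-01-,1--1,10--
  m13: 1--1 ←essential
  m15: 1--1 ←essential
Essential: -0-1, 01-0, 1--1, 10--
Petrick residual → -01-
Min cover (5 terms): b'd + b'c + a'bd' + ad + ab'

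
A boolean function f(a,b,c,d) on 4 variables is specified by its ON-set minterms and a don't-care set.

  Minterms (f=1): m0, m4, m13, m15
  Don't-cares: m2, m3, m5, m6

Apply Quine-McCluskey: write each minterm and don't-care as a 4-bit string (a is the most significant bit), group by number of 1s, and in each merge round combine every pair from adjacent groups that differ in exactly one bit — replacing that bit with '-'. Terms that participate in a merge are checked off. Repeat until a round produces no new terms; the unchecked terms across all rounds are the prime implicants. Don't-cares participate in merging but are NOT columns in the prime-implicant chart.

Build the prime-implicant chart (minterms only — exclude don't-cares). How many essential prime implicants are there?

size-2^0 implicants → 0000(✓)  0010(✓)  0011(✓)  0100(✓)  0101(✓)  0110(✓)  1101(✓)  1111(✓)
size-2^1 implicants → -101  0-00(✓)  0-10(✓)  00-0(✓)  001-  01-0(✓)  010-  11-1
size-2^2 implicants → 0--0
Unchecked terms (primes): -101, 0--0, 001-, 010-, 11-1
Minterm coverage:
  m0 ⊆ 0--0 [E]
  m4 ⊆ 0--0,010-
  m13 ⊆ -101,11-1
  m15 ⊆ 11-1 [E]
E = {0--0, 11-1}

2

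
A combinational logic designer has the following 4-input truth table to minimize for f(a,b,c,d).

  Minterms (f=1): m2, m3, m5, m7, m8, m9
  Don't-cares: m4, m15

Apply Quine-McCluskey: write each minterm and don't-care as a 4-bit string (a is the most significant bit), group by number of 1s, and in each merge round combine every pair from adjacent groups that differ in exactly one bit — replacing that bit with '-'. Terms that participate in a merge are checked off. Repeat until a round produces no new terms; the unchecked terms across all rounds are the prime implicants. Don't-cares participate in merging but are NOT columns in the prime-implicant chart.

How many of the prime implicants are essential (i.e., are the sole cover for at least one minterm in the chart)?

Round 0: 0010✓ 0011✓ 0100✓ 0101✓ 0111✓ 1000✓ 1001✓ 1111✓
Round 1: -111 0-11 001- 01-1 010- 100-
PIs = {-111, 0-11, 001-, 01-1, 010-, 100-}
Coverage chart:
  m2: 001- ←essential
  m3: 0-11,001-
  m5: 01-1,010-
  m7: -111,0-11,01-1
  m8: 100- ←essential
  m9: 100- ←essential
Essential: 001-, 100-

2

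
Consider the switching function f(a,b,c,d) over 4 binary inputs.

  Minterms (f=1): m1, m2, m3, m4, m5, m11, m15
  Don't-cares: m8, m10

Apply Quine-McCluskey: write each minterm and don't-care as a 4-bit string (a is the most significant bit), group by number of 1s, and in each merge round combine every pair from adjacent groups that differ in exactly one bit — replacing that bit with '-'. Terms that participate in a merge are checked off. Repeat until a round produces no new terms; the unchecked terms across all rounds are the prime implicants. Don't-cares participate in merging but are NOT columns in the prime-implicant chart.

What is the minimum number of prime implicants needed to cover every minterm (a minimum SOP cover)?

4

size-2^0 implicants → 0001(✓)  0010(✓)  0011(✓)  0100(✓)  0101(✓)  1000(✓)  1010(✓)  1011(✓)  1111(✓)
size-2^1 implicants → -010(✓)  -011(✓)  0-01  00-1  001-(✓)  010-  1-11  10-0  101-(✓)
size-2^2 implicants → -01-
Unchecked terms (primes): -01-, 0-01, 00-1, 010-, 1-11, 10-0
Minterm coverage:
  m1 ⊆ 0-01,00-1
  m2 ⊆ -01- [E]
  m3 ⊆ -01-,00-1
  m4 ⊆ 010- [E]
  m5 ⊆ 0-01,010-
  m11 ⊆ -01-,1-11
  m15 ⊆ 1-11 [E]
E = {-01-, 010-, 1-11}
Petrick residual → 0-01
Cover = b'c + a'c'd + a'bc' + acd  |cover|=4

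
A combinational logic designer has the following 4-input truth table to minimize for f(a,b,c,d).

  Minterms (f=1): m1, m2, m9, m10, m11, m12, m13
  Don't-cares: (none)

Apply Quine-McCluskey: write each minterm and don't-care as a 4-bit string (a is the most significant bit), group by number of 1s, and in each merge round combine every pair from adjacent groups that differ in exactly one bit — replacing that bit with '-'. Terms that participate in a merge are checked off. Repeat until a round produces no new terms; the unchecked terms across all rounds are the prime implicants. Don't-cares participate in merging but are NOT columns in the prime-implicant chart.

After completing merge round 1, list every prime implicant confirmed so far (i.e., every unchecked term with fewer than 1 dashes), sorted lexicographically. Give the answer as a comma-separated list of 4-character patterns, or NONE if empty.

size-2^0 implicants → 0001(✓)  0010(✓)  1001(✓)  1010(✓)  1011(✓)  1100(✓)  1101(✓)
size-2^1 implicants → -001  -010  1-01  10-1  101-  110-
Unchecked terms (primes): -001, -010, 1-01, 10-1, 101-, 110-

NONE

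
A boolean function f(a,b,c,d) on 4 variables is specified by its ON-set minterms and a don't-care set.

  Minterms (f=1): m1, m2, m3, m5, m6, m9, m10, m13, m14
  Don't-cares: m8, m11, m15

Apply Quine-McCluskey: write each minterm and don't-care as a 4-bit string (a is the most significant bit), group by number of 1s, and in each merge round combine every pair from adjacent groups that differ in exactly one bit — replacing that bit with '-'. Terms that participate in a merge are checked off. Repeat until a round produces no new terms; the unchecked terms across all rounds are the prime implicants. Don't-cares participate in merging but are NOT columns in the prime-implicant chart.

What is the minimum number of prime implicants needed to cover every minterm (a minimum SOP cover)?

3

[col 0] 0001*, 0010*, 0011*, 0101*, 0110*, 1000*, 1001*, 1010*, 1011*, 1101*, 1110*, 1111*
[col 1] -001*, -010*, -011*, -101*, -110*, 0-01*, 0-10*, 00-1*, 001-*, 1-01*, 1-10*, 1-11*, 10-0*, 10-1*, 100-*, 101-*, 11-1*, 111-*
[col 2] --01, --10, -0-1, -01-, 1--1, 1-1-, 10--
Prime implicants: --01, --10, -0-1, -01-, 1--1, 1-1-, 10--
PI chart (minterm → PIs covering it):
  1 | --01,-0-1
  2 | --10,-01-
  3 | -0-1,-01-
  5 | --01  (sole → essential)
  6 | --10  (sole → essential)
  9 | --01,-0-1,1--1,10--
  10 | --10,-01-,1-1-,10--
  13 | --01,1--1
  14 | --10,1-1-
Essential prime implicants: --01, --10
Petrick residual → -0-1
Minimum SOP uses 3 PIs: c'd + cd' + b'd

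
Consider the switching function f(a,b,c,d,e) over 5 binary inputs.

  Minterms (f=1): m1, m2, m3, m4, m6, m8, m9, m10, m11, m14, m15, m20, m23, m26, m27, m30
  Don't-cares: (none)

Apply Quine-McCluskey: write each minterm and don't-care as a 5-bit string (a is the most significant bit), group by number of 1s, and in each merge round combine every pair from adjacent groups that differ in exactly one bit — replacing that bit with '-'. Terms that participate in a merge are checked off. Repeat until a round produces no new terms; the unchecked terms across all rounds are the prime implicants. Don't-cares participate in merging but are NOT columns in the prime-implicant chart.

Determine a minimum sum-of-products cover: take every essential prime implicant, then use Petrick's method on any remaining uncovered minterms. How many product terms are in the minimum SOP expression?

8

size-2^0 implicants → 00001(✓)  00010(✓)  00011(✓)  00100(✓)  00110(✓)  01000(✓)  01001(✓)  01010(✓)  01011(✓)  01110(✓)  01111(✓)  10100(✓)  10111  11010(✓)  11011(✓)  11110(✓)
size-2^1 implicants → -0100  -1010(✓)  -1011(✓)  -1110(✓)  0-001(✓)  0-010(✓)  0-011(✓)  0-110(✓)  00-10(✓)  000-1(✓)  0001-(✓)  001-0  01-10(✓)  01-11(✓)  010-0(✓)  010-1(✓)  0100-(✓)  0101-(✓)  0111-(✓)  11-10(✓)  1101-(✓)
size-2^2 implicants → -1-10  -101-  0--10  0-0-1  0-01-  01-1-  010--
Unchecked terms (primes): -0100, -1-10, -101-, 0--10, 0-0-1, 0-01-, 001-0, 01-1-, 010--, 10111
Minterm coverage:
  m1 ⊆ 0-0-1 [E]
  m2 ⊆ 0--10,0-01-
  m3 ⊆ 0-0-1,0-01-
  m4 ⊆ -0100,001-0
  m6 ⊆ 0--10,001-0
  m8 ⊆ 010-- [E]
  m9 ⊆ 0-0-1,010--
  m10 ⊆ -1-10,-101-,0--10,0-01-,01-1-,010--
  m11 ⊆ -101-,0-0-1,0-01-,01-1-,010--
  m14 ⊆ -1-10,0--10,01-1-
  m15 ⊆ 01-1- [E]
  m20 ⊆ -0100 [E]
  m23 ⊆ 10111 [E]
  m26 ⊆ -1-10,-101-
  m27 ⊆ -101- [E]
  m30 ⊆ -1-10 [E]
E = {-0100, -1-10, -101-, 0-0-1, 01-1-, 010--, 10111}
Petrick residual → 0--10
Cover = b'cd'e' + bde' + bc'd + a'de' + a'c'e + a'bd + a'bc' + ab'cde  |cover|=8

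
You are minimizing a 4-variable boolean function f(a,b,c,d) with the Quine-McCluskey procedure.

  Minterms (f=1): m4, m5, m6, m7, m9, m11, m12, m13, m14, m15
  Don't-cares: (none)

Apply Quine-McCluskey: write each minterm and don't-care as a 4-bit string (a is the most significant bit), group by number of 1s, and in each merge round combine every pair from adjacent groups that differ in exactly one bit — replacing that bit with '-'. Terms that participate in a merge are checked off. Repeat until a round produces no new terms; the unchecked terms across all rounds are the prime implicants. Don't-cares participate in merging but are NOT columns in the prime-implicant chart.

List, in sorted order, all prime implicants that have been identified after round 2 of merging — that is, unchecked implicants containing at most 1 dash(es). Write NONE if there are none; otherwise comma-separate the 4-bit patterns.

Round 0: 0100✓ 0101✓ 0110✓ 0111✓ 1001✓ 1011✓ 1100✓ 1101✓ 1110✓ 1111✓
Round 1: -100✓ -101✓ -110✓ -111✓ 01-0✓ 01-1✓ 010-✓ 011-✓ 1-01✓ 1-11✓ 10-1✓ 11-0✓ 11-1✓ 110-✓ 111-✓
Round 2: -1-0✓ -1-1✓ -10-✓ -11-✓ 01--✓ 1--1 11--✓
Round 3: -1--
PIs = {-1--, 1--1}

NONE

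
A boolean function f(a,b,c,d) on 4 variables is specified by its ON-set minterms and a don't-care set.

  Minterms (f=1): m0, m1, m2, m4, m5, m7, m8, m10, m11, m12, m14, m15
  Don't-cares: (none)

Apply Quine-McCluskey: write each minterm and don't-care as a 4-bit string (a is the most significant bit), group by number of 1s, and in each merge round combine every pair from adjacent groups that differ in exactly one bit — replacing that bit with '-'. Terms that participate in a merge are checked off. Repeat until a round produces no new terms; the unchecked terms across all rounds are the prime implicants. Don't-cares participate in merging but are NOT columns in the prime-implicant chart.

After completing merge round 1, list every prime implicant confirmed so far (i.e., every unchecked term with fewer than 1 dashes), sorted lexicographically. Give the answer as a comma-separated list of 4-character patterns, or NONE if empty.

size-2^0 implicants → 0000(✓)  0001(✓)  0010(✓)  0100(✓)  0101(✓)  0111(✓)  1000(✓)  1010(✓)  1011(✓)  1100(✓)  1110(✓)  1111(✓)
size-2^1 implicants → -000(✓)  -010(✓)  -100(✓)  -111  0-00(✓)  0-01(✓)  00-0(✓)  000-(✓)  01-1  010-(✓)  1-00(✓)  1-10(✓)  1-11(✓)  10-0(✓)  101-(✓)  11-0(✓)  111-(✓)
size-2^2 implicants → --00  -0-0  0-0-  1--0  1-1-
Unchecked terms (primes): --00, -0-0, -111, 0-0-, 01-1, 1--0, 1-1-

NONE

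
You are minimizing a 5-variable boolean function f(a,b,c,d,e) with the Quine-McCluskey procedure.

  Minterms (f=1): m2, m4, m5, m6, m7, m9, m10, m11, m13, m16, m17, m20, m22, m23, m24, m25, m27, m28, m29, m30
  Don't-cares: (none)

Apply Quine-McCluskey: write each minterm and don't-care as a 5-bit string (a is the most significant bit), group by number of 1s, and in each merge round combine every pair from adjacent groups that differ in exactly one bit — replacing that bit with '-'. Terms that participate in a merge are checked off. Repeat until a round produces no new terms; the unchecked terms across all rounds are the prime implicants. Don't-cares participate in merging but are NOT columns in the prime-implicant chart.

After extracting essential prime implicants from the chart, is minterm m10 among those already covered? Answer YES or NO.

NO

Round 0: 00010✓ 00100✓ 00101✓ 00110✓ 00111✓ 01001✓ 01010✓ 01011✓ 01101✓ 10000✓ 10001✓ 10100✓ 10110✓ 10111✓ 11000✓ 11001✓ 11011✓ 11100✓ 11101✓ 11110✓
Round 1: -0100✓ -0110✓ -0111✓ -1001✓ -1011✓ -1101✓ 0-010 0-101 00-10 001-0✓ 001-1✓ 0010-✓ 0011-✓ 01-01✓ 010-1✓ 0101- 1-000✓ 1-001✓ 1-100✓ 1-110✓ 10-00✓ 1000-✓ 101-0✓ 1011-✓ 11-00✓ 11-01✓ 110-1✓ 1100-✓ 111-0✓ 1110-✓
Round 2: -01-0 -011- -1-01 -10-1 001-- 1--00 1-00- 1-1-0 11-0-
PIs = {-01-0, -011-, -1-01, -10-1, 0-010, 0-101, 00-10, 001--, 0101-, 1--00, 1-00-, 1-1-0, 11-0-}
Coverage chart:
  m2: 0-010,00-10
  m4: -01-0,001--
  m5: 0-101,001--
  m6: -01-0,-011-,00-10,001--
  m7: -011-,001--
  m9: -1-01,-10-1
  m10: 0-010,0101-
  m11: -10-1,0101-
  m13: -1-01,0-101
  m16: 1--00,1-00-
  m17: 1-00- ←essential
  m20: -01-0,1--00,1-1-0
  m22: -01-0,-011-,1-1-0
  m23: -011- ←essential
  m24: 1--00,1-00-,11-0-
  m25: -1-01,-10-1,1-00-,11-0-
  m27: -10-1 ←essential
  m28: 1--00,1-1-0,11-0-
  m29: -1-01,11-0-
  m30: 1-1-0 ←essential
Essential: -011-, -10-1, 1-00-, 1-1-0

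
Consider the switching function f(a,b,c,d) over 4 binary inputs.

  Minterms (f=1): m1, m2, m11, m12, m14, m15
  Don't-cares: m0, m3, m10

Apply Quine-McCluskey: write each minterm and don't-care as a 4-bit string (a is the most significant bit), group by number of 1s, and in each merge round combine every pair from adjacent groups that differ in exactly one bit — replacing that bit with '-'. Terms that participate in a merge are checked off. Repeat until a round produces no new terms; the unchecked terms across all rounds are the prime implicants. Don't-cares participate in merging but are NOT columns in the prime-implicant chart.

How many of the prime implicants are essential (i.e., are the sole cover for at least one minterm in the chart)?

[col 0] 0000*, 0001*, 0010*, 0011*, 1010*, 1011*, 1100*, 1110*, 1111*
[col 1] -010*, -011*, 00-0*, 00-1*, 000-*, 001-*, 1-10*, 1-11*, 101-*, 11-0, 111-*
[col 2] -01-, 00--, 1-1-
Prime implicants: -01-, 00--, 1-1-, 11-0
PI chart (minterm → PIs covering it):
  1 | 00--  (sole → essential)
  2 | -01-,00--
  11 | -01-,1-1-
  12 | 11-0  (sole → essential)
  14 | 1-1-,11-0
  15 | 1-1-  (sole → essential)
Essential prime implicants: 00--, 1-1-, 11-0

3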